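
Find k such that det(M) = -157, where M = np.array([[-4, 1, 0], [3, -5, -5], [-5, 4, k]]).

Expanding along the row containing k, det(M) is linear in k: det(M) = (17)·k + (-55).
Set (17)·k + (-55) = -157  ⇒  (17)·k = -102  ⇒  k = -6.

-6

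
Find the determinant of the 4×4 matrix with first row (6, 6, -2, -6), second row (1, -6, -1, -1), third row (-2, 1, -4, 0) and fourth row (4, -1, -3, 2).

1348

Expand along row 3 (it has 1 zero):
  + (-2) · M_31   where M_31 = det([6 -2 -6; -6 -1 -1; -1 -3 2]) = -158
  − (1) · M_32   where M_32 = det([6 -2 -6; 1 -1 -1; 4 -3 2]) = -24
  + (-4) · M_33   where M_33 = det([6 6 -6; 1 -6 -1; 4 -1 2]) = -252
det = (+1)·(-2)·(-158) + (-1)·(1)·(-24) + (+1)·(-4)·(-252) = 1348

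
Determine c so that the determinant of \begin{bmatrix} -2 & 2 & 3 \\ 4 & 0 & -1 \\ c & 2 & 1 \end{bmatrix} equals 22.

Expanding along the column containing c, det(B) is linear in c: det(B) = (-2)·c + (12).
Set (-2)·c + (12) = 22  ⇒  (-2)·c = 10  ⇒  c = -5.

-5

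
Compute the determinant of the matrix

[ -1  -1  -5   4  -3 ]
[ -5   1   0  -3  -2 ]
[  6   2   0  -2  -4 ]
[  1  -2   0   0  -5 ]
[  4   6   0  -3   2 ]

Expand along column 3 (it has 4 zeros):
  + (-5) · M_13   where M_13 = det([-5 1 -3 -2; 6 2 -2 -4; 1 -2 0 -5; 4 6 -3 2]) = -96
det = (+1)·(-5)·(-96) = 480

480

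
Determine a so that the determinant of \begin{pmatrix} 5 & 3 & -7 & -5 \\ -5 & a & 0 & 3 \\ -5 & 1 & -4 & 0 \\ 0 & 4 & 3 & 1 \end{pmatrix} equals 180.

a = -8

Expanding along the column containing a, det(A) is linear in a: det(A) = (20)·a + (340).
Set (20)·a + (340) = 180  ⇒  (20)·a = -160  ⇒  a = -8.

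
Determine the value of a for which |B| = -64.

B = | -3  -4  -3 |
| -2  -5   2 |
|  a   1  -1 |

a = 3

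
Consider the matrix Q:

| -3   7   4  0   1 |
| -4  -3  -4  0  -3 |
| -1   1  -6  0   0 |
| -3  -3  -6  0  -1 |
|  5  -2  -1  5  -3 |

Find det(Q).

1710

Expand along column 4 (it has 4 zeros):
  − (5) · M_54   where M_54 = det([-3 7 4 1; -4 -3 -4 -3; -1 1 -6 0; -3 -3 -6 -1]) = -342
det = (-1)·(5)·(-342) = 1710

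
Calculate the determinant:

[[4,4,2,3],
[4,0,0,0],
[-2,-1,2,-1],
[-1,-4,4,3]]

The determinant is -264.

Expand along row 2 (it has 3 zeros):
  − (4) · M_21   where M_21 = det([4 2 3; -1 2 -1; -4 4 3]) = 66
det = (-1)·(4)·(66) = -264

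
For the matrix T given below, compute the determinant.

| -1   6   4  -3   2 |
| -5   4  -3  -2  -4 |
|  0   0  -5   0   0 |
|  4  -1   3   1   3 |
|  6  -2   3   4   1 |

Expand along row 3 (it has 4 zeros):
  + (-5) · M_33   where M_33 = det([-1 6 -3 2; -5 4 -2 -4; 4 -1 1 3; 6 -2 4 1]) = 39
det = (+1)·(-5)·(39) = -195

-195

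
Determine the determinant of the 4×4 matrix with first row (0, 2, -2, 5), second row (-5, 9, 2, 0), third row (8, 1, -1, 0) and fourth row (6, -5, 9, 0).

The determinant is 4070.

Expand along column 4 (it has 3 zeros):
  − (5) · M_14   where M_14 = det([-5 9 2; 8 1 -1; 6 -5 9]) = -814
det = (-1)·(5)·(-814) = 4070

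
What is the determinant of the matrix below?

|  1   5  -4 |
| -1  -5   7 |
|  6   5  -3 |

The determinant is 75.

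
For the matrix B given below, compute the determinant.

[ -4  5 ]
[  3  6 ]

The determinant is -39.

det(B) = (-4)·6 − 5·3 = -24 − 15 = -39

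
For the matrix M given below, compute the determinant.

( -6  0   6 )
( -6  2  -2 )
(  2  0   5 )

det(M) = -84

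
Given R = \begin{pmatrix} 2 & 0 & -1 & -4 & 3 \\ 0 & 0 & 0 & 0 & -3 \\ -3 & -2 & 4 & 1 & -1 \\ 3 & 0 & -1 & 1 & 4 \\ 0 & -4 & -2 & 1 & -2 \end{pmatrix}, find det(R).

-654

Expand along row 2 (it has 4 zeros):
  − (-3) · M_25   where M_25 = det([2 0 -1 -4; -3 -2 4 1; 3 0 -1 1; 0 -4 -2 1]) = -218
det = (-1)·(-3)·(-218) = -654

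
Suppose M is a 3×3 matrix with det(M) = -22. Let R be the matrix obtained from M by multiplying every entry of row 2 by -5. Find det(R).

110

Scaling one row by -5 multiplies the determinant by -5.
det(R) = (-5)·(-22) = 110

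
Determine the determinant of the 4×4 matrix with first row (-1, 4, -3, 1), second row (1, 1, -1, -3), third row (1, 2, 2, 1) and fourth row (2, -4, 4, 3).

-99

Expand along row 1:
  + (-1) · M_11   where M_11 = det([1 -1 -3; 2 2 1; -4 4 3]) = -36
  − (4) · M_12   where M_12 = det([1 -1 -3; 1 2 1; 2 4 3]) = 3
  + (-3) · M_13   where M_13 = det([1 1 -3; 1 2 1; 2 -4 3]) = 33
  − (1) · M_14   where M_14 = det([1 1 -1; 1 2 2; 2 -4 4]) = 24
det = (+1)·(-1)·(-36) + (-1)·(4)·(3) + (+1)·(-3)·(33) + (-1)·(1)·(24) = -99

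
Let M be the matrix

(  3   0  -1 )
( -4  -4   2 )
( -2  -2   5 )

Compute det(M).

Expand along column 2:
  + (-4) · |3 -1; -2 5| = (-4)·(15 − 2) = -52
  − (-2) · |3 -1; -4 2| = −(-2)·(6 − 4) = 4
Sum: (-52) + (4) = -48

-48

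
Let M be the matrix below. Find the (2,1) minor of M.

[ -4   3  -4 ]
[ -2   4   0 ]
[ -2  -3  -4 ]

Delete row 2 and column 1; the remaining 2×2 submatrix is [3 -4; -3 -4].
Its determinant is 3·(-4) − (-4)·(-3) = -24.

-24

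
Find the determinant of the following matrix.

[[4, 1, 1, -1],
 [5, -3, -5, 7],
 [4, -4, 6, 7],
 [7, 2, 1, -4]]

Expand along row 1:
  + (4) · M_11   where M_11 = det([-3 -5 7; -4 6 7; 2 1 -4]) = -9
  − (1) · M_12   where M_12 = det([5 -5 7; 4 6 7; 7 1 -4]) = -746
  + (1) · M_13   where M_13 = det([5 -3 7; 4 -4 7; 7 2 -4]) = 67
  − (-1) · M_14   where M_14 = det([5 -3 -5; 4 -4 6; 7 2 1]) = -374
det = (+1)·(4)·(-9) + (-1)·(1)·(-746) + (+1)·(1)·(67) + (-1)·(-1)·(-374) = 403

403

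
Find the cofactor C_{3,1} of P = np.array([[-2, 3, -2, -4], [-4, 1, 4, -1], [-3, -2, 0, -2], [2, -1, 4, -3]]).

Delete row 3 and column 1; the remaining 3×3 submatrix is [3 -2 -4; 1 4 -1; -1 4 -3].
Its determinant is -64.
The cofactor carries sign (−1)^(3+1) = +1, so C_{3,1} = +(-64) = -64.

-64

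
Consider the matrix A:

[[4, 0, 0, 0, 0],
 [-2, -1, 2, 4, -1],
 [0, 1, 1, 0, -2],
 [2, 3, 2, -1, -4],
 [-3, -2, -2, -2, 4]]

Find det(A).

det(A) = -24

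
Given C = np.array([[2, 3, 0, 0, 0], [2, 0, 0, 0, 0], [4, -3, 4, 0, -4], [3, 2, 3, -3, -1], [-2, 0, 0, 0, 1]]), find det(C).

C is block lower-triangular with a 2×2 block and a 3×3 block on the diagonal, so its determinant equals the product of the determinants of the diagonal blocks.
det of the 2×2 block = -6
det of the 3×3 block = -12
det = (-6)·(-12) = 72

72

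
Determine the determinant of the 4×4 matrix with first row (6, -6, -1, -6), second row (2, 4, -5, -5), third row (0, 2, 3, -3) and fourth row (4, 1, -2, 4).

1906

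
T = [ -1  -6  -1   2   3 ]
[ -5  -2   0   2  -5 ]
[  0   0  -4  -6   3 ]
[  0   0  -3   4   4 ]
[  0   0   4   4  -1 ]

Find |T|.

2296

T is block upper-triangular with a 2×2 block and a 3×3 block on the diagonal, so its determinant equals the product of the determinants of the diagonal blocks.
det of the 2×2 block = -28
det of the 3×3 block = -82
det = (-28)·(-82) = 2296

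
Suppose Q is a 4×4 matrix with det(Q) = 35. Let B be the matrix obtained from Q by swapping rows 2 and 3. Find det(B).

-35

Swapping two rows multiplies the determinant by −1.
det(B) = (-1)·(35) = -35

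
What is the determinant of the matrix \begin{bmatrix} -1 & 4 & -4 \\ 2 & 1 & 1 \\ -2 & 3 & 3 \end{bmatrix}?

Expand along column 1:
  + (-1) · |1 1; 3 3| = (-1)·(3 − 3) = 0
  − 2 · |4 -4; 3 3| = −2·(12 − (-12)) = -48
  + (-2) · |4 -4; 1 1| = (-2)·(4 − (-4)) = -16
Sum: (0) + (-48) + (-16) = -64

The determinant is -64.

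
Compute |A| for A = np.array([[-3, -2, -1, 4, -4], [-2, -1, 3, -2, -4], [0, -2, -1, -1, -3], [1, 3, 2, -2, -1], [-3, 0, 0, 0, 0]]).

609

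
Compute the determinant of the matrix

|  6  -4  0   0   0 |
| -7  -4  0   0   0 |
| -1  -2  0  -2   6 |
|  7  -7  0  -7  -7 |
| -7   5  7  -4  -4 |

The matrix is block lower-triangular with a 2×2 block and a 3×3 block on the diagonal, so its determinant equals the product of the determinants of the diagonal blocks.
det of the 2×2 block = -52
det of the 3×3 block = 392
det = (-52)·(392) = -20384

-20384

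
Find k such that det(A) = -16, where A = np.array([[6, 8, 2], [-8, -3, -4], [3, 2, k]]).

Expanding along the column containing k, det(A) is linear in k: det(A) = (46)·k + (-62).
Set (46)·k + (-62) = -16  ⇒  (46)·k = 46  ⇒  k = 1.

1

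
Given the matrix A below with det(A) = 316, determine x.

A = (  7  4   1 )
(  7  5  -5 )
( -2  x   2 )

Expanding along the column containing x, det(A) is linear in x: det(A) = (42)·x + (64).
Set (42)·x + (64) = 316  ⇒  (42)·x = 252  ⇒  x = 6.

6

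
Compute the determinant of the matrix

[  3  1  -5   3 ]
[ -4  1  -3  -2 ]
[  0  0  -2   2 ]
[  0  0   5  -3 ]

The determinant is -28.

The matrix is block upper-triangular with a 2×2 block and a 2×2 block on the diagonal, so its determinant equals the product of the determinants of the diagonal blocks.
det of the 2×2 block = 7
det of the 2×2 block = -4
det = (7)·(-4) = -28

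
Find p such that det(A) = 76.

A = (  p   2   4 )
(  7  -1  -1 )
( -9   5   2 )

Expanding along the column containing p, det(A) is linear in p: det(A) = (3)·p + (94).
Set (3)·p + (94) = 76  ⇒  (3)·p = -18  ⇒  p = -6.

p = -6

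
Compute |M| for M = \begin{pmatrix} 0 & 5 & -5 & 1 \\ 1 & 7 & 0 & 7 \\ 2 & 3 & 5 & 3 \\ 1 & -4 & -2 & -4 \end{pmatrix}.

The determinant is 308.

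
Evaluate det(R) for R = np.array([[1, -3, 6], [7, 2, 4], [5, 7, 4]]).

238

Expand along row 1:
  + 1 · |2 4; 7 4| = 1·(8 − 28) = -20
  − (-3) · |7 4; 5 4| = −(-3)·(28 − 20) = 24
  + 6 · |7 2; 5 7| = 6·(49 − 10) = 234
Sum: (-20) + (24) + (234) = 238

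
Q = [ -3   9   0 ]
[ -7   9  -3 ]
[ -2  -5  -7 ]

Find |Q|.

Expand along column 3:
  − (-3) · |-3 9; -2 -5| = −(-3)·(15 − (-18)) = 99
  + (-7) · |-3 9; -7 9| = (-7)·(-27 − (-63)) = -252
Sum: (99) + (-252) = -153

The determinant is -153.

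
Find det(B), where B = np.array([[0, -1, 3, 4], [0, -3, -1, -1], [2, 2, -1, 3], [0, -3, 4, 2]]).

det(B) = -70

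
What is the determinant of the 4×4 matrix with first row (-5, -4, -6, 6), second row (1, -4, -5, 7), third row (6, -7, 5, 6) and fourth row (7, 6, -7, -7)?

Expand along row 1:
  + (-5) · M_11   where M_11 = det([-4 -5 7; -7 5 6; 6 -7 -7]) = 170
  − (-4) · M_12   where M_12 = det([1 -5 7; 6 5 6; 7 -7 -7]) = -952
  + (-6) · M_13   where M_13 = det([1 -4 7; 6 -7 6; 7 6 -7]) = 272
  − (6) · M_14   where M_14 = det([1 -4 -5; 6 -7 5; 7 6 -7]) = -714
det = (+1)·(-5)·(170) + (-1)·(-4)·(-952) + (+1)·(-6)·(272) + (-1)·(6)·(-714) = -2006

-2006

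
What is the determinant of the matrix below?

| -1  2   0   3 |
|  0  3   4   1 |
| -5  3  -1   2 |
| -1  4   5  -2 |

67

Expand along row 1 (it has 1 zero):
  + (-1) · M_11   where M_11 = det([3 4 1; 3 -1 2; 4 5 -2]) = 51
  − (2) · M_12   where M_12 = det([0 4 1; -5 -1 2; -1 5 -2]) = -74
  − (3) · M_14   where M_14 = det([0 3 4; -5 3 -1; -1 4 5]) = 10
det = (+1)·(-1)·(51) + (-1)·(2)·(-74) + (-1)·(3)·(10) = 67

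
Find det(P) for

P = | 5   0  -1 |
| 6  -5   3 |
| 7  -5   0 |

|P| = 70

Expand along column 2:
  + (-5) · |5 -1; 7 0| = (-5)·(0 − (-7)) = -35
  − (-5) · |5 -1; 6 3| = −(-5)·(15 − (-6)) = 105
Sum: (-35) + (105) = 70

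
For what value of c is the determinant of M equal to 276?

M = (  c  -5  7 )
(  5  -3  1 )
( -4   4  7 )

-1

Expanding along the column containing c, det(M) is linear in c: det(M) = (-25)·c + (251).
Set (-25)·c + (251) = 276  ⇒  (-25)·c = 25  ⇒  c = -1.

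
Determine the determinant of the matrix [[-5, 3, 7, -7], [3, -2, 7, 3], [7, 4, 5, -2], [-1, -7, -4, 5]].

-1643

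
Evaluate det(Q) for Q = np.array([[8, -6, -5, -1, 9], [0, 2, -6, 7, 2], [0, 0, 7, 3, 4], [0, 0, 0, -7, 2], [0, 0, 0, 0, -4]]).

Q is upper triangular, so det(Q) is the product of the diagonal entries:
det = (8) · (2) · (7) · (-7) · (-4) = 3136

3136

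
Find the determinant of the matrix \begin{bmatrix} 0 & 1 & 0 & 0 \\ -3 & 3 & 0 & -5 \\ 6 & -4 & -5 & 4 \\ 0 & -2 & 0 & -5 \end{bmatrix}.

Expand along row 1 (it has 3 zeros):
  − (1) · M_12   where M_12 = det([-3 0 -5; 6 -5 4; 0 0 -5]) = -75
det = (-1)·(1)·(-75) = 75

75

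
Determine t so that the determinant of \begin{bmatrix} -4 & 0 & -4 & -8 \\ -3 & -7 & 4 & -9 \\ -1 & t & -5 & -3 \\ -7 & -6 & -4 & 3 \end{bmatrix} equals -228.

4

Expanding along the column containing t, det(M) is linear in t: det(M) = (512)·t + (-2276).
Set (512)·t + (-2276) = -228  ⇒  (512)·t = 2048  ⇒  t = 4.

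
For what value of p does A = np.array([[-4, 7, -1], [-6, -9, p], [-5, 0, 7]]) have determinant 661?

-2

Expanding along the row containing p, det(A) is linear in p: det(A) = (-35)·p + (591).
Set (-35)·p + (591) = 661  ⇒  (-35)·p = 70  ⇒  p = -2.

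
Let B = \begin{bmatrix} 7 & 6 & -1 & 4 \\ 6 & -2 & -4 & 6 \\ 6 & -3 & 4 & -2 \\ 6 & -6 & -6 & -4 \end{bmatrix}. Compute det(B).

Expand along row 1:
  + (7) · M_11   where M_11 = det([-2 -4 6; -3 4 -2; -6 -6 -4]) = 308
  − (6) · M_12   where M_12 = det([6 -4 6; 6 4 -2; 6 -6 -4]) = -576
  + (-1) · M_13   where M_13 = det([6 -2 6; 6 -3 -2; 6 -6 -4]) = -132
  − (4) · M_14   where M_14 = det([6 -2 -4; 6 -3 4; 6 -6 -6]) = 204
det = (+1)·(7)·(308) + (-1)·(6)·(-576) + (+1)·(-1)·(-132) + (-1)·(4)·(204) = 4928

4928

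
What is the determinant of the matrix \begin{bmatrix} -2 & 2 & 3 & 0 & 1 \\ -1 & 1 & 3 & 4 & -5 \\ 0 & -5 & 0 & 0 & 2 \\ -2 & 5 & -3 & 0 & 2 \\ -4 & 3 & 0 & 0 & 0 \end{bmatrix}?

1104

Expand along column 4 (it has 4 zeros):
  + (4) · M_24   where M_24 = det([-2 2 3 1; 0 -5 0 2; -2 5 -3 2; -4 3 0 0]) = 276
det = (+1)·(4)·(276) = 1104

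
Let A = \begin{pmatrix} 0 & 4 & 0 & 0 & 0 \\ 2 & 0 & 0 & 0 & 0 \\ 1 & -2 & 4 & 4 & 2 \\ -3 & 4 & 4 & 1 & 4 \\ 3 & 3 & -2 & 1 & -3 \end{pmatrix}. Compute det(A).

|A| = 0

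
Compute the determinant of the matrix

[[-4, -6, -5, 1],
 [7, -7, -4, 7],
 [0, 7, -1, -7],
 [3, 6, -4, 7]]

Expand along row 3 (it has 1 zero):
  − (7) · M_32   where M_32 = det([-4 -5 1; 7 -4 7; 3 -4 7]) = 124
  + (-1) · M_33   where M_33 = det([-4 -6 1; 7 -7 7; 3 6 7]) = 595
  − (-7) · M_34   where M_34 = det([-4 -6 -5; 7 -7 -4; 3 6 -4]) = -619
det = (-1)·(7)·(124) + (+1)·(-1)·(595) + (-1)·(-7)·(-619) = -5796

The determinant is -5796.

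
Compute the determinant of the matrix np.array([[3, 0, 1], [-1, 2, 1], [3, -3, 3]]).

Expand along column 2:
  + 2 · |3 1; 3 3| = 2·(9 − 3) = 12
  − (-3) · |3 1; -1 1| = −(-3)·(3 − (-1)) = 12
Sum: (12) + (12) = 24

The determinant is 24.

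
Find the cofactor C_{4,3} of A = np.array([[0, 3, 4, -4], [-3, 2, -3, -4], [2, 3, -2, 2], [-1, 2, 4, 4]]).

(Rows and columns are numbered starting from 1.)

-46

Delete row 4 and column 3; the remaining 3×3 submatrix is [0 3 -4; -3 2 -4; 2 3 2].
Its determinant is 46.
The cofactor carries sign (−1)^(4+3) = −1, so C_{4,3} = −(46) = -46.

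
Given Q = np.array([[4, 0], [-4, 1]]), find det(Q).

4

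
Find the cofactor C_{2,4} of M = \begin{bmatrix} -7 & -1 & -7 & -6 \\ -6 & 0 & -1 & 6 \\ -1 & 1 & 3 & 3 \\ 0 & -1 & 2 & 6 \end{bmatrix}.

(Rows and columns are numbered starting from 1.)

Delete row 2 and column 4; the remaining 3×3 submatrix is [-7 -1 -7; -1 1 3; 0 -1 2].
Its determinant is -44.
The cofactor carries sign (−1)^(2+4) = +1, so C_{2,4} = +(-44) = -44.

-44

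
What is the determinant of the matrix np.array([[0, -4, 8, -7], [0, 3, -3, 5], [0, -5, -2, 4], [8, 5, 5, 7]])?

1128

Expand along column 1 (it has 3 zeros):
  − (8) · M_41   where M_41 = det([-4 8 -7; 3 -3 5; -5 -2 4]) = -141
det = (-1)·(8)·(-141) = 1128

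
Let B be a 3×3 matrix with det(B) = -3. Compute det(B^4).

det(B^4) = (det B)^4 = (-3)^4 = 81

The determinant is 81.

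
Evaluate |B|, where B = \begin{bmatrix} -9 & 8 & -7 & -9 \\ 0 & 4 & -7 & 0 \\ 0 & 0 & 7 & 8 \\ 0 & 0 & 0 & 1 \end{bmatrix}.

B is upper triangular, so det(B) is the product of the diagonal entries:
det = (-9) · (4) · (7) · (1) = -252

-252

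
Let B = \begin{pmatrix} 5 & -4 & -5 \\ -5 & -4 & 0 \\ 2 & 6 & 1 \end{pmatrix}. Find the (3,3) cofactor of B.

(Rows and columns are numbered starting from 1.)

The cofactor is -40.

Delete row 3 and column 3; the remaining 2×2 submatrix is [5 -4; -5 -4].
Its determinant is 5·(-4) − (-4)·(-5) = -40.
The cofactor carries sign (−1)^(3+3) = +1, so C_{3,3} = +(-40) = -40.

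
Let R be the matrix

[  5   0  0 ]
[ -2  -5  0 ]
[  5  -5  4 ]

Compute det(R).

The determinant is -100.

R is lower triangular, so det(R) is the product of the diagonal entries:
det = (5) · (-5) · (4) = -100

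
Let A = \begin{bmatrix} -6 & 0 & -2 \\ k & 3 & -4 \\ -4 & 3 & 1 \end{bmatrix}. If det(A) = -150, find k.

Expanding along the column containing k, det(A) is linear in k: det(A) = (-6)·k + (-114).
Set (-6)·k + (-114) = -150  ⇒  (-6)·k = -36  ⇒  k = 6.

k = 6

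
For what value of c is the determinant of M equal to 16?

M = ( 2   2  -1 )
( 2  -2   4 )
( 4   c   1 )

Expanding along the row containing c, det(M) is linear in c: det(M) = (-10)·c + (16).
Set (-10)·c + (16) = 16  ⇒  (-10)·c = 0  ⇒  c = 0.

c = 0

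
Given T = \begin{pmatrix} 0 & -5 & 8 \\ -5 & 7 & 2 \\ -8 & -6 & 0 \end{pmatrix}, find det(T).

768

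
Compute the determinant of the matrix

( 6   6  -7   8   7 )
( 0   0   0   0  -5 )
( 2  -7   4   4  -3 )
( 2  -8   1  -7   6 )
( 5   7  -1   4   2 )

-21155

Expand along row 2 (it has 4 zeros):
  − (-5) · M_25   where M_25 = det([6 6 -7 8; 2 -7 4 4; 2 -8 1 -7; 5 7 -1 4]) = -4231
det = (-1)·(-5)·(-4231) = -21155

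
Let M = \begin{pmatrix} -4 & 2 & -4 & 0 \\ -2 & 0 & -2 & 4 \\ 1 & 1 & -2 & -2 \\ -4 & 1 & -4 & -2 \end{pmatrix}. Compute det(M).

The determinant is 72.

Expand along row 1 (it has 1 zero):
  + (-4) · M_11   where M_11 = det([0 -2 4; 1 -2 -2; 1 -4 -2]) = -8
  − (2) · M_12   where M_12 = det([-2 -2 4; 1 -2 -2; -4 -4 -2]) = -60
  + (-4) · M_13   where M_13 = det([-2 0 4; 1 1 -2; -4 1 -2]) = 20
det = (+1)·(-4)·(-8) + (-1)·(2)·(-60) + (+1)·(-4)·(20) = 72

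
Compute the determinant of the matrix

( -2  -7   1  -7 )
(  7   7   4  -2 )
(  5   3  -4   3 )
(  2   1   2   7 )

Expand along row 1:
  + (-2) · M_11   where M_11 = det([7 4 -2; 3 -4 3; 1 2 7]) = -330
  − (-7) · M_12   where M_12 = det([7 4 -2; 5 -4 3; 2 2 7]) = -390
  + (1) · M_13   where M_13 = det([7 7 -2; 5 3 3; 2 1 7]) = -75
  − (-7) · M_14   where M_14 = det([7 7 4; 5 3 -4; 2 1 2]) = -60
det = (+1)·(-2)·(-330) + (-1)·(-7)·(-390) + (+1)·(1)·(-75) + (-1)·(-7)·(-60) = -2565

The determinant is -2565.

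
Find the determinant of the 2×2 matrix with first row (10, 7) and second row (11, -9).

-167

det = 10·(-9) − 7·11 = -90 − 77 = -167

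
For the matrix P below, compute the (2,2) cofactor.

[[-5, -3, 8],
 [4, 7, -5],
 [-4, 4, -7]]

The cofactor is 67.

Delete row 2 and column 2; the remaining 2×2 submatrix is [-5 8; -4 -7].
Its determinant is (-5)·(-7) − 8·(-4) = 67.
The cofactor carries sign (−1)^(2+2) = +1, so C_{2,2} = +(67) = 67.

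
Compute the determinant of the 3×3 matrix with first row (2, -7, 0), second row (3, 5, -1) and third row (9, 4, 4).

195

Expand along row 1:
  + 2 · |5 -1; 4 4| = 2·(20 − (-4)) = 48
  − (-7) · |3 -1; 9 4| = −(-7)·(12 − (-9)) = 147
Sum: (48) + (147) = 195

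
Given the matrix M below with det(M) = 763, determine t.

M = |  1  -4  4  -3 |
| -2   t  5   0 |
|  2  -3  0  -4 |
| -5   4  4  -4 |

Expanding along the column containing t, det(M) is linear in t: det(M) = (104)·t + (35).
Set (104)·t + (35) = 763  ⇒  (104)·t = 728  ⇒  t = 7.

t = 7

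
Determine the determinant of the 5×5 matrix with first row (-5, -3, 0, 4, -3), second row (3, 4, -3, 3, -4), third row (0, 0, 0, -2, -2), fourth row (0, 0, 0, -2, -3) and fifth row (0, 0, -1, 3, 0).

22

The matrix is block upper-triangular with a 2×2 block and a 3×3 block on the diagonal, so its determinant equals the product of the determinants of the diagonal blocks.
det of the 2×2 block = -11
det of the 3×3 block = -2
det = (-11)·(-2) = 22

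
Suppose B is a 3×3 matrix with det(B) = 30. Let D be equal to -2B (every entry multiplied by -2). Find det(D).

det(D) = -240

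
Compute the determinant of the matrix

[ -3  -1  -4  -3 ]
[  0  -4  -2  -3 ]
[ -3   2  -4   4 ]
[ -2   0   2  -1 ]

The determinant is -256.

Expand along row 2 (it has 1 zero):
  + (-4) · M_22   where M_22 = det([-3 -4 -3; -3 -4 4; -2 2 -1]) = 98
  − (-2) · M_23   where M_23 = det([-3 -1 -3; -3 2 4; -2 0 -1]) = 5
  + (-3) · M_24   where M_24 = det([-3 -1 -4; -3 2 -4; -2 0 2]) = -42
det = (+1)·(-4)·(98) + (-1)·(-2)·(5) + (+1)·(-3)·(-42) = -256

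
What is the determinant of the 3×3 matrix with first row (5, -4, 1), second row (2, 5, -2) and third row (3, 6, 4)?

213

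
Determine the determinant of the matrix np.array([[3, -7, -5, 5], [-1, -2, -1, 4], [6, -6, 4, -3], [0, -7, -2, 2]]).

Expand along row 4 (it has 1 zero):
  + (-7) · M_42   where M_42 = det([3 -5 5; -1 -1 4; 6 4 -3]) = -134
  − (-2) · M_43   where M_43 = det([3 -7 5; -1 -2 4; 6 -6 -3]) = 33
  + (2) · M_44   where M_44 = det([3 -7 -5; -1 -2 -1; 6 -6 4]) = -118
det = (+1)·(-7)·(-134) + (-1)·(-2)·(33) + (+1)·(2)·(-118) = 768

768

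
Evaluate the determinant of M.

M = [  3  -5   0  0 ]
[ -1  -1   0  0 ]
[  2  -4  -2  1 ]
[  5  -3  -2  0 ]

The determinant is -16.

M is block lower-triangular with a 2×2 block and a 2×2 block on the diagonal, so its determinant equals the product of the determinants of the diagonal blocks.
det of the 2×2 block = -8
det of the 2×2 block = 2
det = (-8)·(2) = -16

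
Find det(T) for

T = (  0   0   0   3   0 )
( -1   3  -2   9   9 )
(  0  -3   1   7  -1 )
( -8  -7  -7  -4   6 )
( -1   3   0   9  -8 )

-1206

Expand along row 1 (it has 4 zeros):
  − (3) · M_14   where M_14 = det([-1 3 -2 9; 0 -3 1 -1; -8 -7 -7 6; -1 3 0 -8]) = 402
det = (-1)·(3)·(402) = -1206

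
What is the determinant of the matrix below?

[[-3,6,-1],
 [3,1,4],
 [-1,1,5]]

Expand along row 1:
  + (-3) · |1 4; 1 5| = (-3)·(5 − 4) = -3
  − 6 · |3 4; -1 5| = −6·(15 − (-4)) = -114
  + (-1) · |3 1; -1 1| = (-1)·(3 − (-1)) = -4
Sum: (-3) + (-114) + (-4) = -121

The determinant is -121.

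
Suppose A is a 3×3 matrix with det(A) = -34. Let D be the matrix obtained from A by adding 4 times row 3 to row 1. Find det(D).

-34

Adding a multiple of one row to another leaves the determinant unchanged.
det(D) = (1)·(-34) = -34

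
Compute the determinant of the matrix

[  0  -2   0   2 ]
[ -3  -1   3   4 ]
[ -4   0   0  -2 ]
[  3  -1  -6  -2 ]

The determinant is 108.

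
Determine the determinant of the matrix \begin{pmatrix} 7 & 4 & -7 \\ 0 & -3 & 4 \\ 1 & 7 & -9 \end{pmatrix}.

-12

Expand along row 2:
  + (-3) · |7 -7; 1 -9| = (-3)·(-63 − (-7)) = 168
  − 4 · |7 4; 1 7| = −4·(49 − 4) = -180
Sum: (168) + (-180) = -12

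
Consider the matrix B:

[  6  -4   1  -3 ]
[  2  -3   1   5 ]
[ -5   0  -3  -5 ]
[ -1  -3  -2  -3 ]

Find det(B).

Expand along row 3 (it has 1 zero):
  + (-5) · M_31   where M_31 = det([-4 1 -3; -3 1 5; -3 -2 -3]) = -79
  + (-3) · M_33   where M_33 = det([6 -4 -3; 2 -3 5; -1 -3 -3]) = 167
  − (-5) · M_34   where M_34 = det([6 -4 1; 2 -3 1; -1 -3 -2]) = 33
det = (+1)·(-5)·(-79) + (+1)·(-3)·(167) + (-1)·(-5)·(33) = 59

59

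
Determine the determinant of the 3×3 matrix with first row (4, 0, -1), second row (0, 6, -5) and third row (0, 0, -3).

-72

The matrix is upper triangular, so the determinant is the product of the diagonal entries:
det = (4) · (6) · (-3) = -72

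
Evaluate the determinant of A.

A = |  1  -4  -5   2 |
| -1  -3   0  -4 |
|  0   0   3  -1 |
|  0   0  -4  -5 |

|A| = 133

A is block upper-triangular with a 2×2 block and a 2×2 block on the diagonal, so its determinant equals the product of the determinants of the diagonal blocks.
det of the 2×2 block = -7
det of the 2×2 block = -19
det = (-7)·(-19) = 133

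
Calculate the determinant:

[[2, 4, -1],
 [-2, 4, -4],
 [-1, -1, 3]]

Expand along column 1:
  + 2 · |4 -4; -1 3| = 2·(12 − 4) = 16
  − (-2) · |4 -1; -1 3| = −(-2)·(12 − 1) = 22
  + (-1) · |4 -1; 4 -4| = (-1)·(-16 − (-4)) = 12
Sum: (16) + (22) + (12) = 50

The determinant is 50.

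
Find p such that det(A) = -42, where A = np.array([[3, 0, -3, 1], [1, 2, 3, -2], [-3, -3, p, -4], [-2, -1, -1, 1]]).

Expanding along the column containing p, det(A) is linear in p: det(A) = (3)·p + (-30).
Set (3)·p + (-30) = -42  ⇒  (3)·p = -12  ⇒  p = -4.

p = -4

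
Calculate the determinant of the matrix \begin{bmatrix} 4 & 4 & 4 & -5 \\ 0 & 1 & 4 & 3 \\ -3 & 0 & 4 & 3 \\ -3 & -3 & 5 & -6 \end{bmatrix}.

507

Expand along row 2 (it has 1 zero):
  + (1) · M_22   where M_22 = det([4 4 -5; -3 4 3; -3 5 -6]) = -249
  − (4) · M_23   where M_23 = det([4 4 -5; -3 0 3; -3 -3 -6]) = -117
  + (3) · M_24   where M_24 = det([4 4 4; -3 0 4; -3 -3 5]) = 96
det = (+1)·(1)·(-249) + (-1)·(4)·(-117) + (+1)·(3)·(96) = 507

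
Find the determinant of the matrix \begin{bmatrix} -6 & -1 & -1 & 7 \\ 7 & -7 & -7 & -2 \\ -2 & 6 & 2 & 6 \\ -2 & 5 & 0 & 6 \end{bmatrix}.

The determinant is 562.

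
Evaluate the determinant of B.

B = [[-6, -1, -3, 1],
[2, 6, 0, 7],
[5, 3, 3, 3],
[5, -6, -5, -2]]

Expand along row 2 (it has 1 zero):
  − (2) · M_21   where M_21 = det([-1 -3 1; 3 3 3; -6 -5 -2]) = 30
  + (6) · M_22   where M_22 = det([-6 -3 1; 5 3 3; 5 -5 -2]) = -169
  + (7) · M_24   where M_24 = det([-6 -1 -3; 5 3 3; 5 -6 -5]) = 77
det = (-1)·(2)·(30) + (+1)·(6)·(-169) + (+1)·(7)·(77) = -535

The determinant is -535.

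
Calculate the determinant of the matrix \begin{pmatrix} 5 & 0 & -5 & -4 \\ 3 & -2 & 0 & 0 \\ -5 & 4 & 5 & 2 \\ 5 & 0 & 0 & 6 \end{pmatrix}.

-460

Expand along row 2 (it has 2 zeros):
  − (3) · M_21   where M_21 = det([0 -5 -4; 4 5 2; 0 0 6]) = 120
  + (-2) · M_22   where M_22 = det([5 -5 -4; -5 5 2; 5 0 6]) = 50
det = (-1)·(3)·(120) + (+1)·(-2)·(50) = -460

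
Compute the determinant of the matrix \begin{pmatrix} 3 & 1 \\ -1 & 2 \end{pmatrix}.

7

det = 3·2 − 1·(-1) = 6 − (-1) = 7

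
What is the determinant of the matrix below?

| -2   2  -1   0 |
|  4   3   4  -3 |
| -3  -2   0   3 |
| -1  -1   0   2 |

The determinant is -34.

Expand along column 3 (it has 2 zeros):
  + (-1) · M_13   where M_13 = det([4 3 -3; -3 -2 3; -1 -1 2]) = 2
  − (4) · M_23   where M_23 = det([-2 2 0; -3 -2 3; -1 -1 2]) = 8
det = (+1)·(-1)·(2) + (-1)·(4)·(8) = -34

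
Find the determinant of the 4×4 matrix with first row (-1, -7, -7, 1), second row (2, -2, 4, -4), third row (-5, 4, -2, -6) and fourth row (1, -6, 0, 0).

Expand along row 4 (it has 2 zeros):
  − (1) · M_41   where M_41 = det([-7 -7 1; -2 4 -4; 4 -2 -6]) = 408
  + (-6) · M_42   where M_42 = det([-1 -7 1; 2 4 -4; -5 -2 -6]) = -176
det = (-1)·(1)·(408) + (+1)·(-6)·(-176) = 648

The determinant is 648.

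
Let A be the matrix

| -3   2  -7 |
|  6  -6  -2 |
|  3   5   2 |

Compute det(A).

-366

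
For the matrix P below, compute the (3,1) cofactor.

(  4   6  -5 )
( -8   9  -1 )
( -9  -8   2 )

39

Delete row 3 and column 1; the remaining 2×2 submatrix is [6 -5; 9 -1].
Its determinant is 6·(-1) − (-5)·9 = 39.
The cofactor carries sign (−1)^(3+1) = +1, so C_{3,1} = +(39) = 39.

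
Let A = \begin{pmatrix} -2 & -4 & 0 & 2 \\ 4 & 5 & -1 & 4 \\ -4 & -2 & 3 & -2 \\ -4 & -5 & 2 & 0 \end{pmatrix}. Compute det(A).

The determinant is -36.

Expand along row 1 (it has 1 zero):
  + (-2) · M_11   where M_11 = det([5 -1 4; -2 3 -2; -5 2 0]) = 54
  − (-4) · M_12   where M_12 = det([4 -1 4; -4 3 -2; -4 2 0]) = 24
  − (2) · M_14   where M_14 = det([4 5 -1; -4 -2 3; -4 -5 2]) = 12
det = (+1)·(-2)·(54) + (-1)·(-4)·(24) + (-1)·(2)·(12) = -36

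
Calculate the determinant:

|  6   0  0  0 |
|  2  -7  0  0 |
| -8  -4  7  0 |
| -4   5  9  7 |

The determinant is -2058.

The matrix is lower triangular, so the determinant is the product of the diagonal entries:
det = (6) · (-7) · (7) · (7) = -2058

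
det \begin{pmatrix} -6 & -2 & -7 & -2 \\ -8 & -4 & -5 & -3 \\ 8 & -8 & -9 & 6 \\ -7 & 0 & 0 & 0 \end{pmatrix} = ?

-1498

Expand along row 4 (it has 3 zeros):
  − (-7) · M_41   where M_41 = det([-2 -7 -2; -4 -5 -3; -8 -9 6]) = -214
det = (-1)·(-7)·(-214) = -1498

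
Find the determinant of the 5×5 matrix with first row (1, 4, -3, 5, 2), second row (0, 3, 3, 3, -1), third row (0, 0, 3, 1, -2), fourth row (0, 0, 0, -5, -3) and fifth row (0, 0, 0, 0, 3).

The matrix is upper triangular, so the determinant is the product of the diagonal entries:
det = (1) · (3) · (3) · (-5) · (3) = -135

-135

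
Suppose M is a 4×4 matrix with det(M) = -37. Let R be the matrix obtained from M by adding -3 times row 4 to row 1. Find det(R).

-37

Adding a multiple of one row to another leaves the determinant unchanged.
det(R) = (1)·(-37) = -37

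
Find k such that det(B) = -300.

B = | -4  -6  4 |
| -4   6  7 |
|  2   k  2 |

Expanding along the column containing k, det(B) is linear in k: det(B) = (12)·k + (-228).
Set (12)·k + (-228) = -300  ⇒  (12)·k = -72  ⇒  k = -6.

-6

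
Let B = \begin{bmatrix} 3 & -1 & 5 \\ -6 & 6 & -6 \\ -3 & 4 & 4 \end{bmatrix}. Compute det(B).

The determinant is 72.

Expand along column 1:
  + 3 · |6 -6; 4 4| = 3·(24 − (-24)) = 144
  − (-6) · |-1 5; 4 4| = −(-6)·(-4 − 20) = -144
  + (-3) · |-1 5; 6 -6| = (-3)·(6 − 30) = 72
Sum: (144) + (-144) + (72) = 72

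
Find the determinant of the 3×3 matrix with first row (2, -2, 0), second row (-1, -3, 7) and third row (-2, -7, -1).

134

Expand along column 3:
  − 7 · |2 -2; -2 -7| = −7·(-14 − 4) = 126
  + (-1) · |2 -2; -1 -3| = (-1)·(-6 − 2) = 8
Sum: (126) + (8) = 134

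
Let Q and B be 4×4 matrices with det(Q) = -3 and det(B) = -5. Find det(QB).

det(QB) = det(Q)·det(B) = (-3)·(-5) = 15

det(QB) = 15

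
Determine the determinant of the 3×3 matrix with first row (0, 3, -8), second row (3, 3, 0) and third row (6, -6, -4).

Expand along row 1:
  − 3 · |3 0; 6 -4| = −3·(-12 − 0) = 36
  + (-8) · |3 3; 6 -6| = (-8)·(-18 − 18) = 288
Sum: (36) + (288) = 324

324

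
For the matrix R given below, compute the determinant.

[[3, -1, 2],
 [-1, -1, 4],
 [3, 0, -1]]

Expand along row 3:
  + 3 · |-1 2; -1 4| = 3·(-4 − (-2)) = -6
  + (-1) · |3 -1; -1 -1| = (-1)·(-3 − 1) = 4
Sum: (-6) + (4) = -2

det(R) = -2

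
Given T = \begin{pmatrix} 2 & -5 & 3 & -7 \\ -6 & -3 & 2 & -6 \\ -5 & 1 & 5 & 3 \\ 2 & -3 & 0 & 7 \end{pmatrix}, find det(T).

det(T) = -2343

Expand along row 4 (it has 1 zero):
  − (2) · M_41   where M_41 = det([-5 3 -7; -3 2 -6; 1 5 3]) = -52
  + (-3) · M_42   where M_42 = det([2 3 -7; -6 2 -6; -5 5 3]) = 356
  + (7) · M_44   where M_44 = det([2 -5 3; -6 -3 2; -5 1 5]) = -197
det = (-1)·(2)·(-52) + (+1)·(-3)·(356) + (+1)·(7)·(-197) = -2343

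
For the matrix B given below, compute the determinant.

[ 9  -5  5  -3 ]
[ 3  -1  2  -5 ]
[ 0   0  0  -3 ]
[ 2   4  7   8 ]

Expand along row 3 (it has 3 zeros):
  − (-3) · M_34   where M_34 = det([9 -5 5; 3 -1 2; 2 4 7]) = 20
det = (-1)·(-3)·(20) = 60

|B| = 60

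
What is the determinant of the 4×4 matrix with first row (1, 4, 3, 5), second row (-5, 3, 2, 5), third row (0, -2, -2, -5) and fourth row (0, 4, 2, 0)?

Expand along row 4 (it has 2 zeros):
  + (4) · M_42   where M_42 = det([1 3 5; -5 2 5; 0 -2 -5]) = -25
  − (2) · M_43   where M_43 = det([1 4 5; -5 3 5; 0 -2 -5]) = -55
det = (+1)·(4)·(-25) + (-1)·(2)·(-55) = 10

The determinant is 10.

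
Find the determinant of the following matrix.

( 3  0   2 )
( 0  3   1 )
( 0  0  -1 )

-9

The matrix is upper triangular, so the determinant is the product of the diagonal entries:
det = (3) · (3) · (-1) = -9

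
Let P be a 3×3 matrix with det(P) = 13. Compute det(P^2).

det(P^2) = (det P)^2 = (13)^2 = 169

169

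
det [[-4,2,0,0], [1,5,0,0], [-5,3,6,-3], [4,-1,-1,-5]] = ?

The matrix is block lower-triangular with a 2×2 block and a 2×2 block on the diagonal, so its determinant equals the product of the determinants of the diagonal blocks.
det of the 2×2 block = -22
det of the 2×2 block = -33
det = (-22)·(-33) = 726

726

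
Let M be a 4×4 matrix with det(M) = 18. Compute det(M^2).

det(M^2) = (det M)^2 = (18)^2 = 324

324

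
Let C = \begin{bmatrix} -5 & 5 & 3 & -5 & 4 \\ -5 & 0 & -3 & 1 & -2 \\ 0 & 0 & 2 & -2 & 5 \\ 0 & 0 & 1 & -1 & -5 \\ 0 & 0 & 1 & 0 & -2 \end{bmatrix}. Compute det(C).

C is block upper-triangular with a 2×2 block and a 3×3 block on the diagonal, so its determinant equals the product of the determinants of the diagonal blocks.
det of the 2×2 block = 25
det of the 3×3 block = 15
det = (25)·(15) = 375

375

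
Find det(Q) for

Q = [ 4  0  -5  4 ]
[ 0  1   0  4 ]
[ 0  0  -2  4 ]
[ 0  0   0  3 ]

-24

Q is upper triangular, so det(Q) is the product of the diagonal entries:
det = (4) · (1) · (-2) · (3) = -24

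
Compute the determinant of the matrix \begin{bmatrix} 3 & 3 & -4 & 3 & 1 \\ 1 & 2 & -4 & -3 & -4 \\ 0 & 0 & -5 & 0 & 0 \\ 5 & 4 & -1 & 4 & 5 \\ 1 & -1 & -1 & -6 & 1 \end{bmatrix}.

-375

Expand along row 3 (it has 4 zeros):
  + (-5) · M_33   where M_33 = det([3 3 3 1; 1 2 -3 -4; 5 4 4 5; 1 -1 -6 1]) = 75
det = (+1)·(-5)·(75) = -375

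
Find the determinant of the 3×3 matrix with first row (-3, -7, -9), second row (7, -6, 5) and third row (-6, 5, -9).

Expand along column 1:
  + (-3) · |-6 5; 5 -9| = (-3)·(54 − 25) = -87
  − 7 · |-7 -9; 5 -9| = −7·(63 − (-45)) = -756
  + (-6) · |-7 -9; -6 5| = (-6)·(-35 − 54) = 534
Sum: (-87) + (-756) + (534) = -309

-309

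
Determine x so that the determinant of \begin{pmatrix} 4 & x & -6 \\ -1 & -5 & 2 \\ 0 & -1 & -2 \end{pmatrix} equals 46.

-2

Expanding along the column containing x, det(A) is linear in x: det(A) = (-2)·x + (42).
Set (-2)·x + (42) = 46  ⇒  (-2)·x = 4  ⇒  x = -2.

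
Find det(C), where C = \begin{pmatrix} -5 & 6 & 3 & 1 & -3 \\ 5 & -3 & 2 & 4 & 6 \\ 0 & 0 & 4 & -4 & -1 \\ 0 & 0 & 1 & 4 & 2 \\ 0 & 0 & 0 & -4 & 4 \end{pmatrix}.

-1740

C is block upper-triangular with a 2×2 block and a 3×3 block on the diagonal, so its determinant equals the product of the determinants of the diagonal blocks.
det of the 2×2 block = -15
det of the 3×3 block = 116
det = (-15)·(116) = -1740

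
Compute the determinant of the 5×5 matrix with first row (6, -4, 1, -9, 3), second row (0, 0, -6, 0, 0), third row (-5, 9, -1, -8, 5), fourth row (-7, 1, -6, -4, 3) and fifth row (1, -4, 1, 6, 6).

-45852

Expand along row 2 (it has 4 zeros):
  − (-6) · M_23   where M_23 = det([6 -4 -9 3; -5 9 -8 5; -7 1 -4 3; 1 -4 6 6]) = -7642
det = (-1)·(-6)·(-7642) = -45852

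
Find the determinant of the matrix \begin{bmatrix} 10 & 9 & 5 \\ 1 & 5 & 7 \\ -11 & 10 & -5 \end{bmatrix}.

Expand along row 1:
  + 10 · |5 7; 10 -5| = 10·(-25 − 70) = -950
  − 9 · |1 7; -11 -5| = −9·(-5 − (-77)) = -648
  + 5 · |1 5; -11 10| = 5·(10 − (-55)) = 325
Sum: (-950) + (-648) + (325) = -1273

The determinant is -1273.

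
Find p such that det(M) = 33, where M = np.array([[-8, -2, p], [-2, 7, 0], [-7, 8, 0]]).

1

Expanding along the row containing p, det(M) is linear in p: det(M) = (33)·p + (0).
Set (33)·p + (0) = 33  ⇒  (33)·p = 33  ⇒  p = 1.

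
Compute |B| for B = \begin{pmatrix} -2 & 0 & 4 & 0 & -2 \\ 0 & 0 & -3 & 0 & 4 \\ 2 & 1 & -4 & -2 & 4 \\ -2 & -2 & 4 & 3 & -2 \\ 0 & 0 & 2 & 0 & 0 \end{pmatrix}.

det(B) = 16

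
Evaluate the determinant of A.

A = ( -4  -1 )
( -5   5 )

det(A) = (-4)·5 − (-1)·(-5) = -20 − 5 = -25

-25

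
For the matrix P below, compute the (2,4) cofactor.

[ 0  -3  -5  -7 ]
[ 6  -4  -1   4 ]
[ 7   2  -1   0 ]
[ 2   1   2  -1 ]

The cofactor is 33.

Delete row 2 and column 4; the remaining 3×3 submatrix is [0 -3 -5; 7 2 -1; 2 1 2].
Its determinant is 33.
The cofactor carries sign (−1)^(2+4) = +1, so C_{2,4} = +(33) = 33.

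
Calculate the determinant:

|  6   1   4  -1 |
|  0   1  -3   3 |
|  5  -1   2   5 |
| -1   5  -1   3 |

-512

Expand along row 2 (it has 1 zero):
  + (1) · M_22   where M_22 = det([6 4 -1; 5 2 5; -1 -1 3]) = -11
  − (-3) · M_23   where M_23 = det([6 1 -1; 5 -1 5; -1 5 3]) = -212
  + (3) · M_24   where M_24 = det([6 1 4; 5 -1 2; -1 5 -1]) = 45
det = (+1)·(1)·(-11) + (-1)·(-3)·(-212) + (+1)·(3)·(45) = -512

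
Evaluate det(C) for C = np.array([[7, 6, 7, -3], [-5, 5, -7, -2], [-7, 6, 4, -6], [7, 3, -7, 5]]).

Expand along row 1:
  + (7) · M_11   where M_11 = det([5 -7 -2; 6 4 -6; 3 -7 5]) = 334
  − (6) · M_12   where M_12 = det([-5 -7 -2; -7 4 -6; 7 -7 5]) = 117
  + (7) · M_13   where M_13 = det([-5 5 -2; -7 6 -6; 7 3 5]) = -149
  − (-3) · M_14   where M_14 = det([-5 5 -7; -7 6 4; 7 3 -7]) = 606
det = (+1)·(7)·(334) + (-1)·(6)·(117) + (+1)·(7)·(-149) + (-1)·(-3)·(606) = 2411

det(C) = 2411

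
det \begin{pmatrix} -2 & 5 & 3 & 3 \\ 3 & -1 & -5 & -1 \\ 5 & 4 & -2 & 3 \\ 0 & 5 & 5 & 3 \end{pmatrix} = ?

The determinant is 86.

Expand along row 4 (it has 1 zero):
  + (5) · M_42   where M_42 = det([-2 3 3; 3 -5 -1; 5 -2 3]) = 49
  − (5) · M_43   where M_43 = det([-2 5 3; 3 -1 -1; 5 4 3]) = -21
  + (3) · M_44   where M_44 = det([-2 5 3; 3 -1 -5; 5 4 -2]) = -88
det = (+1)·(5)·(49) + (-1)·(5)·(-21) + (+1)·(3)·(-88) = 86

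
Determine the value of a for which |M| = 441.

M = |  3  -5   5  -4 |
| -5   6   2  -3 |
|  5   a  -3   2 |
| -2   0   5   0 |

a = -8

Expanding along the row containing a, det(M) is linear in a: det(M) = (-159)·a + (-831).
Set (-159)·a + (-831) = 441  ⇒  (-159)·a = 1272  ⇒  a = -8.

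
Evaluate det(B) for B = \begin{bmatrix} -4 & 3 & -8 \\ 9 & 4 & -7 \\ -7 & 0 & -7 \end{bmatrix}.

224

Expand along column 2:
  − 3 · |9 -7; -7 -7| = −3·(-63 − 49) = 336
  + 4 · |-4 -8; -7 -7| = 4·(28 − 56) = -112
Sum: (336) + (-112) = 224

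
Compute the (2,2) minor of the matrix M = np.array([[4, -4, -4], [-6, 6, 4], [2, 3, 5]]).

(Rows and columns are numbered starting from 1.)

28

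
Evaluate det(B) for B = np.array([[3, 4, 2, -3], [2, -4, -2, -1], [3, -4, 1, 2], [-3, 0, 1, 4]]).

Expand along row 4 (it has 1 zero):
  − (-3) · M_41   where M_41 = det([4 2 -3; -4 -2 -1; -4 1 2]) = 48
  − (1) · M_43   where M_43 = det([3 4 -3; 2 -4 -1; 3 -4 2]) = -76
  + (4) · M_44   where M_44 = det([3 4 2; 2 -4 -2; 3 -4 1]) = -60
det = (-1)·(-3)·(48) + (-1)·(1)·(-76) + (+1)·(4)·(-60) = -20

det(B) = -20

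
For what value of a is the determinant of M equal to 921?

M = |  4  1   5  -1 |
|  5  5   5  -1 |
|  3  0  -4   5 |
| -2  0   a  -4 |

-7

Expanding along the column containing a, det(M) is linear in a: det(M) = (-87)·a + (312).
Set (-87)·a + (312) = 921  ⇒  (-87)·a = 609  ⇒  a = -7.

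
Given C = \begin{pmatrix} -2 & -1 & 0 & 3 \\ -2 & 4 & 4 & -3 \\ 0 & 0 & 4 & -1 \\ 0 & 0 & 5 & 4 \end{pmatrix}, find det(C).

C is block upper-triangular with a 2×2 block and a 2×2 block on the diagonal, so its determinant equals the product of the determinants of the diagonal blocks.
det of the 2×2 block = -10
det of the 2×2 block = 21
det = (-10)·(21) = -210

-210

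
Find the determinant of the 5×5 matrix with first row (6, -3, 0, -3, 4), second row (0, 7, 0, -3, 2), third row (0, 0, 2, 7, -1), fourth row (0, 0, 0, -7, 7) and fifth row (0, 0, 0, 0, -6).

The matrix is upper triangular, so the determinant is the product of the diagonal entries:
det = (6) · (7) · (2) · (-7) · (-6) = 3528

3528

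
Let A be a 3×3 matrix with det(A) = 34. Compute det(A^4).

det(A^4) = (det A)^4 = (34)^4 = 1336336

The determinant is 1336336.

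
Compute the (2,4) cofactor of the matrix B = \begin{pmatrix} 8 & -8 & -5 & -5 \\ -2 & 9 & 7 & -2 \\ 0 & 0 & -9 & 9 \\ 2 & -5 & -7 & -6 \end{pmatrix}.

The cofactor is -216.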